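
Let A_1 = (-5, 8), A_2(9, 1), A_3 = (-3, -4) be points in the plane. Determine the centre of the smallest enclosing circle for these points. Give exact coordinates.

Side lengths²: A_1A_2² = 245, A_1A_3² = 148, A_2A_3² = 169.
Since A_1A_2² = 245 < 169 + 148 = 317, the triangle is acute, so the smallest enclosing circle is the circumcircle.
Circumcentre = (13/11, 63/22), r² = 31265/484.
Centre = (13/11, 63/22).

(13/11, 63/22)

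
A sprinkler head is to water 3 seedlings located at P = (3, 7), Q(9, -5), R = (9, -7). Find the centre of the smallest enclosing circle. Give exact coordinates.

Side lengths²: PQ² = 180, PR² = 232, QR² = 4.
Since PR² = 232 ≥ 180 + 4 = 184, the angle opposite PR is not acute, so the smallest enclosing circle has PR as diameter.
Centre = midpoint of PR = (6, 0), r² = 232/4 = 58.
Centre = (6, 0).

(6, 0)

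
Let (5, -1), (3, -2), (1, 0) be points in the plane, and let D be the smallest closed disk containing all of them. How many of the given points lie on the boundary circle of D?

2

Call the three points A, B, C in the order given.
Side lengths²: AB² = 5, AC² = 17, BC² = 8.
Since AC² = 17 ≥ 8 + 5 = 13, the angle opposite AC is not acute, so the smallest enclosing circle has AC as diameter.
Centre = midpoint of AC = (3, -0.5), r² = 17/4 = 4.25.
The points at distance exactly r from the centre are (5, -1), (1, 0) — 2 points.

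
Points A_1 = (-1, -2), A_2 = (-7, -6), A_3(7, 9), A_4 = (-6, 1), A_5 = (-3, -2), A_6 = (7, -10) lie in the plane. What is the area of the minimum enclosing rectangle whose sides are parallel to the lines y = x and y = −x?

In coordinates u = x + y, v = x − y the rectangle is axis-aligned; the map (x,y)→(u,v) scales areas by 2.
u-values: -3, -13, 16, -5, -5, -3; range = 16 − (-13) = 29.
v-values: 1, -1, -2, -7, -1, 17; range = 17 − (-7) = 24.
Area = (29 × 24) / 2 = 348.

348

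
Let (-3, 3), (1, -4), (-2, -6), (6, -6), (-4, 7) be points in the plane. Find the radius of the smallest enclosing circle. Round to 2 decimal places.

8.20

The farthest pair is (6, -6)–(-4, 7) with squared distance 269. The circle on this segment as diameter has centre (1, 0.5) and r² = 269/4 = 67.25.
Check (-3, 3): distance² to centre = 22.25 ≤ 67.25, so it lies inside.
All remaining points lie in this disk, and no smaller disk contains both endpoints, so this is the minimum enclosing circle.
r = √(67.25) ≈ 8.20.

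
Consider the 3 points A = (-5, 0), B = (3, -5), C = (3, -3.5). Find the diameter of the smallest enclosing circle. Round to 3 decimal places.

Side lengths²: AB² = 89, AC² = 76.25, BC² = 2.25.
Since AB² = 89 ≥ 76.25 + 2.25 = 78.5, the angle opposite AB is not acute, so the smallest enclosing circle has AB as diameter.
Centre = midpoint of AB = (-1, -2.5), r² = 89/4 = 22.25.
Diameter = 2r = 2√(22.25) ≈ 9.434.

9.434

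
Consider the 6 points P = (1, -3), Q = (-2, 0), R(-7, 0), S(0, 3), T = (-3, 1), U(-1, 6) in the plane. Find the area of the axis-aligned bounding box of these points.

x ranges over [-7, 1], width 8.
y ranges over [-3, 6], height 9.
Area = 8 × 9 = 72.

72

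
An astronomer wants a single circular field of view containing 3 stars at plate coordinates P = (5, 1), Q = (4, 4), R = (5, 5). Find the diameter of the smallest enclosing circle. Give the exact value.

4

Side lengths²: PQ² = 10, PR² = 16, QR² = 2.
Since PR² = 16 ≥ 10 + 2 = 12, the angle opposite PR is not acute, so the smallest enclosing circle has PR as diameter.
Centre = midpoint of PR = (5, 3), r² = 16/4 = 4.
Diameter = 2r = 2√4 = 4.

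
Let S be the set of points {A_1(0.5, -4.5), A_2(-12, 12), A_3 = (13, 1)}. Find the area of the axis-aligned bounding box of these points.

412.5

x ranges over [-12, 13], width 25.
y ranges over [-4.5, 12], height 16.5.
Area = 25 × 16.5 = 412.5.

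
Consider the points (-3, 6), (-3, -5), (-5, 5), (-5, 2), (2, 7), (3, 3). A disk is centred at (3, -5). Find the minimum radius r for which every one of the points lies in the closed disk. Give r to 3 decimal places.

The required radius is the distance from (3, -5) to the farthest point.
Squared distances: 157, 36, 164, 113, 145, 64.
Maximum is 164, attained at (-5, 5).
r = √164 ≈ 12.806.

12.806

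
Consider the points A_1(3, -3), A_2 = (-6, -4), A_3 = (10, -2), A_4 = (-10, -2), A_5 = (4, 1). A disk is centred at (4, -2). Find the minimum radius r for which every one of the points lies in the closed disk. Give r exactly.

14

The required radius is the distance from (4, -2) to the farthest point.
Squared distances: 2, 104, 36, 196, 9.
Maximum is 196, attained at A_4.
r = √196 = 14.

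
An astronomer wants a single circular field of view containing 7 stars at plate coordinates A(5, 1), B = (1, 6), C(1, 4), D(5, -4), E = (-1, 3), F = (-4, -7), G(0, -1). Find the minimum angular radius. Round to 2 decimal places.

6.98

The minimum enclosing circle is determined by three boundary points: B, D, F.
Their circumcentre is (-19/17, -11/17) with r² = 14065/289.
The farthest remaining point A is at distance² 11600/289 ≤ 14065/289.
r = √(14065/289) ≈ 6.98.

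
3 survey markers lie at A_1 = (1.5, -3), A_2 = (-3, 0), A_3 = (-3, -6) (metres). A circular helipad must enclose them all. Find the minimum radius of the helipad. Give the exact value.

3.25

Side lengths²: A_1A_2² = 29.25, A_1A_3² = 29.25, A_2A_3² = 36.
Since A_2A_3² = 36 < 29.25 + 29.25 = 58.5, the triangle is acute, so the smallest enclosing circle is the circumcircle.
Circumcentre = (-1.75, -3), r² = 10.5625.
r = √(10.5625) = 3.25.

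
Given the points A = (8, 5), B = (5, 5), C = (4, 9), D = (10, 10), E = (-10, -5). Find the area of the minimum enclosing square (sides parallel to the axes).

400

The bounding box has width 20 and height 15.
An axis-aligned square enclosing the set must have side ≥ max(width, height).
So the minimum side is max(20, 15) = 20.
Area = 20² = 400.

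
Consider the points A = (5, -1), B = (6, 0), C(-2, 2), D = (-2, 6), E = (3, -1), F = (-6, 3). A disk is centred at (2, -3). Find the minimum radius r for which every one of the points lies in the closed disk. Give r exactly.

The required radius is the distance from (2, -3) to the farthest point.
Squared distances: 13, 25, 41, 97, 5, 100.
Maximum is 100, attained at F.
r = √100 = 10.

10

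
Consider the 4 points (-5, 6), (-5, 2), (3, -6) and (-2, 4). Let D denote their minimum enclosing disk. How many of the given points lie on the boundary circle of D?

The farthest pair is (-5, 6)–(3, -6) with squared distance 208. The circle on this segment as diameter has centre (-1, 0) and r² = 208/4 = 52.
Check (-5, 2): distance² to centre = 20 ≤ 52, so it lies inside.
All remaining points lie in this disk, and no smaller disk contains both endpoints, so this is the minimum enclosing circle.
The points at distance exactly r from the centre are (-5, 6), (3, -6) — 2 points.

2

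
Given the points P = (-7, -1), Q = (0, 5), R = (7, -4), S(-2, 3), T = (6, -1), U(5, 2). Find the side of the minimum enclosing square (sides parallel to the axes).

14

The bounding box has width 14 and height 9.
An axis-aligned square enclosing the set must have side ≥ max(width, height).
So the minimum side is max(14, 9) = 14.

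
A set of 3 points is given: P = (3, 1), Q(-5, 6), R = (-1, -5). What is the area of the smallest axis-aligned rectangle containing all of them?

x ranges over [-5, 3], width 8.
y ranges over [-5, 6], height 11.
Area = 8 × 11 = 88.

88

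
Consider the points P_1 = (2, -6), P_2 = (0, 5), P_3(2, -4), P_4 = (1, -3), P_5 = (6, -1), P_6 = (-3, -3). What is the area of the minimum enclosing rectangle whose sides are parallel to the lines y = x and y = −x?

In coordinates u = x + y, v = x − y the rectangle is axis-aligned; the map (x,y)→(u,v) scales areas by 2.
u-values: -4, 5, -2, -2, 5, -6; range = 5 − (-6) = 11.
v-values: 8, -5, 6, 4, 7, 0; range = 8 − (-5) = 13.
Area = (11 × 13) / 2 = 71.5.

71.5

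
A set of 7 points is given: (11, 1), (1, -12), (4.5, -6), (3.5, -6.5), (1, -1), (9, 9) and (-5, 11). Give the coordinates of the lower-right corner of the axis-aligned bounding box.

(11, -12)

x-range [-5, 11], y-range [-12, 11].
The lower-right corner is (11, -12).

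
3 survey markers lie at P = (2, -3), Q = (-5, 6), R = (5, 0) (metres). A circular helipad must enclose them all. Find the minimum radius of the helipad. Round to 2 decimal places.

5.88

Side lengths²: PQ² = 130, PR² = 18, QR² = 136.
Since QR² = 136 < 130 + 18 = 148, the triangle is acute, so the smallest enclosing circle is the circumcircle.
Circumcentre = (-0.375, 2.375), r² = 34.53125.
r = √(34.53125) ≈ 5.88.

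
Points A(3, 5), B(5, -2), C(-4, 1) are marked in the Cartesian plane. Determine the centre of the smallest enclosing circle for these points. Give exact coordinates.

(33/38, 23/38)

Side lengths²: AB² = 53, AC² = 65, BC² = 90.
Since BC² = 90 < 65 + 53 = 118, the triangle is acute, so the smallest enclosing circle is the circumcircle.
Circumcentre = (33/38, 23/38), r² = 17225/722.
Centre = (33/38, 23/38).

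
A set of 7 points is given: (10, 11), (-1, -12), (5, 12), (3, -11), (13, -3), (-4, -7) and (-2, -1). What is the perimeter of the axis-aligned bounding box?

82

Width = max x − min x = 13 − (-4) = 17.
Height = max y − min y = 12 − (-12) = 24.
Perimeter = 2(17 + 24) = 82.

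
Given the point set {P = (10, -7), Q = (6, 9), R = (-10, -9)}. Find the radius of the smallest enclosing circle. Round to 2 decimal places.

Side lengths²: PQ² = 272, PR² = 404, QR² = 580.
Since QR² = 580 < 404 + 272 = 676, the triangle is acute, so the smallest enclosing circle is the circumcircle.
Circumcentre = (-28/41, -48/41), r² = 248965/1681.
r = √(248965/1681) ≈ 12.17.

12.17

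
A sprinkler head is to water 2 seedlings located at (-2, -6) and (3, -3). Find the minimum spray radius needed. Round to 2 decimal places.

2.92

The smallest circle enclosing two points has them as diameter endpoints.
Centre = midpoint = (0.5, -4.5); r² = |(-2, -6)−(3, -3)|²/4 = 34/4 = 8.5.
r = √(8.5) ≈ 2.92.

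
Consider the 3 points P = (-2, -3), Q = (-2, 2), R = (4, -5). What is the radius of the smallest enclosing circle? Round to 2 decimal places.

4.61

Side lengths²: PQ² = 25, PR² = 40, QR² = 85.
Since QR² = 85 ≥ 40 + 25 = 65, the angle opposite QR is not acute, so the smallest enclosing circle has QR as diameter.
Centre = midpoint of QR = (1, -1.5), r² = 85/4 = 21.25.
r = √(21.25) ≈ 4.61.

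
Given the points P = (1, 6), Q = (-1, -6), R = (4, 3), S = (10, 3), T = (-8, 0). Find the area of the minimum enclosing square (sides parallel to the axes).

The bounding box has width 18 and height 12.
An axis-aligned square enclosing the set must have side ≥ max(width, height).
So the minimum side is max(18, 12) = 18.
Area = 18² = 324.

324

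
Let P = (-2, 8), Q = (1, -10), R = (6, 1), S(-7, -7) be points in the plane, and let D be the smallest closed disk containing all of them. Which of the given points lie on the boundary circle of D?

P, Q

The minimum enclosing circle of a finite set is fixed by two of the points (as a diameter) or three (as a circumcircle).
The farthest pair is P–Q with squared distance 333. The circle on this segment as diameter has centre (-0.5, -1) and r² = 333/4 = 83.25.
Check R: distance² to centre = 46.25 ≤ 83.25, so it lies inside.
All remaining points lie in this disk, and no smaller disk contains both endpoints, so this is the minimum enclosing circle.
The points at distance exactly r from the centre are P, Q — 2 points.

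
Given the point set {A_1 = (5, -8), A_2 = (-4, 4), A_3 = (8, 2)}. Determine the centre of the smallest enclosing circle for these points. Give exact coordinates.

Side lengths²: A_1A_2² = 225, A_1A_3² = 109, A_2A_3² = 148.
Since A_1A_2² = 225 < 148 + 109 = 257, the triangle is acute, so the smallest enclosing circle is the circumcircle.
Circumcentre = (53/42, -10/7), r² = 100825/1764.
Centre = (53/42, -10/7).

(53/42, -10/7)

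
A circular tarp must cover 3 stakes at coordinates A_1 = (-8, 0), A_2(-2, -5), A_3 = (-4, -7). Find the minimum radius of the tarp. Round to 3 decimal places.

4.048

Side lengths²: A_1A_2² = 61, A_1A_3² = 65, A_2A_3² = 8.
Since A_1A_3² = 65 < 61 + 8 = 69, the triangle is acute, so the smallest enclosing circle is the circumcircle.
Circumcentre = (-125/22, -73/22), r² = 3965/242.
r = √(3965/242) ≈ 4.048.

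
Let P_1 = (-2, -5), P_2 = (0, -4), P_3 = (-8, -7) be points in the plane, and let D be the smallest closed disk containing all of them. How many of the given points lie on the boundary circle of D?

Side lengths²: P_1P_2² = 5, P_1P_3² = 40, P_2P_3² = 73.
Since P_2P_3² = 73 ≥ 40 + 5 = 45, the angle opposite P_2P_3 is not acute, so the smallest enclosing circle has P_2P_3 as diameter.
Centre = midpoint of P_2P_3 = (-4, -5.5), r² = 73/4 = 18.25.
The points at distance exactly r from the centre are P_2, P_3 — 2 points.

2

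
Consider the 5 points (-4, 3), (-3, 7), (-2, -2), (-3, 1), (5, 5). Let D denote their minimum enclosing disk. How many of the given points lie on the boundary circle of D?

The minimum enclosing circle is determined by three boundary points: (-3, 7), (-2, -2), (5, 5).
Their circumcentre is (0.2, 2.8) with r² = 27.88.
The farthest remaining point (-4, 3) is at distance² 17.68 ≤ 27.88.
The points at distance exactly r from the centre are (-3, 7), (-2, -2), (5, 5) — 3 points.

3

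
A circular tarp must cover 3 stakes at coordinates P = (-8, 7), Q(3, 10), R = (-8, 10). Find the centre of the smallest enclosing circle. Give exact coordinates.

(-2.5, 8.5)

Side lengths²: PQ² = 130, PR² = 9, QR² = 121.
Since PQ² = 130 ≥ 121 + 9 = 130, the angle opposite PQ is not acute, so the smallest enclosing circle has PQ as diameter.
Centre = midpoint of PQ = (-2.5, 8.5), r² = 130/4 = 32.5.
Centre = (-2.5, 8.5).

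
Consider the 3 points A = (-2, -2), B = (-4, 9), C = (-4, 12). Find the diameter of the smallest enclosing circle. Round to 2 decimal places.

Side lengths²: AB² = 125, AC² = 200, BC² = 9.
Since AC² = 200 ≥ 125 + 9 = 134, the angle opposite AC is not acute, so the smallest enclosing circle has AC as diameter.
Centre = midpoint of AC = (-3, 5), r² = 200/4 = 50.
Diameter = 2r = 2√50 ≈ 14.14.

14.14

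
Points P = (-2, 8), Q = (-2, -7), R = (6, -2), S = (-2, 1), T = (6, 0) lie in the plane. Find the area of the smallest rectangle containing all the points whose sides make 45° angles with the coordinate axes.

135

In coordinates u = x + y, v = x − y the rectangle is axis-aligned; the map (x,y)→(u,v) scales areas by 2.
u-values: 6, -9, 4, -1, 6; range = 6 − (-9) = 15.
v-values: -10, 5, 8, -3, 6; range = 8 − (-10) = 18.
Area = (15 × 18) / 2 = 135.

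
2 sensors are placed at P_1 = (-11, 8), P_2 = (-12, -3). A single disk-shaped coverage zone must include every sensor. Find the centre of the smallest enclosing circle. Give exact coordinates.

The smallest circle enclosing two points has them as diameter endpoints.
Centre = midpoint = (-11.5, 2.5); r² = |P_1P_2|²/4 = 122/4 = 30.5.
Centre = (-11.5, 2.5).

(-11.5, 2.5)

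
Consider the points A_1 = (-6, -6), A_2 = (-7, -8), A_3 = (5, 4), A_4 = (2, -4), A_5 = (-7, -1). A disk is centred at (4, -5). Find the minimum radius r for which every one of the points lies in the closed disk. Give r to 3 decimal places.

11.705

The required radius is the distance from (4, -5) to the farthest point.
Squared distances: 101, 130, 82, 5, 137.
Maximum is 137, attained at A_5.
r = √137 ≈ 11.705.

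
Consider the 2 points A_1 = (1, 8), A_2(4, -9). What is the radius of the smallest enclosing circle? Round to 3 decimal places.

The smallest circle enclosing two points has them as diameter endpoints.
Centre = midpoint = (2.5, -0.5); r² = |A_1A_2|²/4 = 298/4 = 74.5.
r = √(74.5) ≈ 8.631.

8.631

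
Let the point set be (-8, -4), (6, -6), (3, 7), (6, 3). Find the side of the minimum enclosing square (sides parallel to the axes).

14

The bounding box has width 14 and height 13.
An axis-aligned square enclosing the set must have side ≥ max(width, height).
So the minimum side is max(14, 13) = 14.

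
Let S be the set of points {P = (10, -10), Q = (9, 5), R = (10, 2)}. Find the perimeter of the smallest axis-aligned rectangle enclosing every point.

32

Width = max x − min x = 10 − 9 = 1.
Height = max y − min y = 5 − (-10) = 15.
Perimeter = 2(1 + 15) = 32.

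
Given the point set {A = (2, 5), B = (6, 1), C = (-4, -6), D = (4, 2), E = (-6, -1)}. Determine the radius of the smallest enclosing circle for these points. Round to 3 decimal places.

The minimum enclosing circle is determined by three boundary points: A, B, C.
Their circumcentre is (-1/34, -35/34) with r² = 23393/578.
The farthest remaining point E is at distance² 20605/578 ≤ 23393/578.
r = √(23393/578) ≈ 6.362.

6.362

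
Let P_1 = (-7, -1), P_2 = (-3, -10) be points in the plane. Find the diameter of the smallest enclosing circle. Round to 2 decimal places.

9.85

The smallest circle enclosing two points has them as diameter endpoints.
Centre = midpoint = (-5, -5.5); r² = |P_1P_2|²/4 = 97/4 = 24.25.
Diameter = 2r = 2√(24.25) ≈ 9.85.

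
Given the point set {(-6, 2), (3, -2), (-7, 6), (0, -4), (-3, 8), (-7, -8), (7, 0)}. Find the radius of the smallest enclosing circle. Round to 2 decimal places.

A smallest enclosing disk is always determined by at most three of the input points on its boundary.
The minimum enclosing circle is determined by three boundary points: (-3, 8), (-7, -8), (7, 0).
Their circumcentre is (-11/6, -19/24) with r² = 45305/576.
The farthest remaining point (-7, 6) is at distance² 41945/576 ≤ 45305/576.
r = √(45305/576) ≈ 8.87.

8.87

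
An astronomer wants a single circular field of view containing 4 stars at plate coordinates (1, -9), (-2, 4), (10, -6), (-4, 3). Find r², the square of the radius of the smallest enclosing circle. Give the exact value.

A smallest enclosing disk is always determined by at most three of the input points on its boundary.
The farthest pair is (10, -6)–(-4, 3) with squared distance 277. The circle on this segment as diameter has centre (3, -1.5) and r² = 277/4 = 69.25.
Check (1, -9): distance² to centre = 60.25 ≤ 69.25, so it lies inside.
All remaining points lie in this disk, and no smaller disk contains both endpoints, so this is the minimum enclosing circle.

69.25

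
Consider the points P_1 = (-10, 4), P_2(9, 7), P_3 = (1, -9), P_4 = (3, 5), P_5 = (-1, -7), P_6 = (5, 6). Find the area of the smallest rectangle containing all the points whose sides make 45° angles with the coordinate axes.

288

In coordinates u = x + y, v = x − y the rectangle is axis-aligned; the map (x,y)→(u,v) scales areas by 2.
u-values: -6, 16, -8, 8, -8, 11; range = 16 − (-8) = 24.
v-values: -14, 2, 10, -2, 6, -1; range = 10 − (-14) = 24.
Area = (24 × 24) / 2 = 288.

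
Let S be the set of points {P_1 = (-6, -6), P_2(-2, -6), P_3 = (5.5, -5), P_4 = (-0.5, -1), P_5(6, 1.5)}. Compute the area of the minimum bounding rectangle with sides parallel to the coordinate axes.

x ranges over [-6, 6], width 12.
y ranges over [-6, 1.5], height 7.5.
Area = 12 × 7.5 = 90.

90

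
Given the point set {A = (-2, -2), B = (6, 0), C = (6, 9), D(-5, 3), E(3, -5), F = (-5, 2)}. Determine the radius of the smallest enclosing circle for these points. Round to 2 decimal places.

7.46

By Welzl's lemma the MEC is supported by two points (diametrically opposite) or three points (on a circumcircle).
The minimum enclosing circle is determined by three boundary points: C, D, E.
Their circumcentre is (83/34, 83/34) with r² = 32185/578.
The farthest remaining point F is at distance² 32117/578 ≤ 32185/578.
r = √(32185/578) ≈ 7.46.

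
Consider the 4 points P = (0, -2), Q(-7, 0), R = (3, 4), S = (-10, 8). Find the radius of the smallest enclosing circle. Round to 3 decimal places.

7.169

The minimum enclosing circle of a finite set is fixed by two of the points (as a diameter) or three (as a circumcircle).
The minimum enclosing circle is determined by three boundary points: P, R, S.
Their circumcentre is (-25/6, 23/6) with r² = 925/18.
The farthest remaining point Q is at distance² 409/18 ≤ 925/18.
r = √(925/18) ≈ 7.169.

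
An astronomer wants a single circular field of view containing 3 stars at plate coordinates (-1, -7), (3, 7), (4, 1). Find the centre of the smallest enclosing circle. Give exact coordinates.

Call the three points A, B, C in the order given.
Side lengths²: AB² = 212, AC² = 89, BC² = 37.
Since AB² = 212 ≥ 89 + 37 = 126, the angle opposite AB is not acute, so the smallest enclosing circle has AB as diameter.
Centre = midpoint of AB = (1, 0), r² = 212/4 = 53.
Centre = (1, 0).

(1, 0)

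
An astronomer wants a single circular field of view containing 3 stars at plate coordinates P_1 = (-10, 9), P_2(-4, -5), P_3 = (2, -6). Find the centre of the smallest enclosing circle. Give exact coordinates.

(-4, 1.5)

Side lengths²: P_1P_2² = 232, P_1P_3² = 369, P_2P_3² = 37.
Since P_1P_3² = 369 ≥ 232 + 37 = 269, the angle opposite P_1P_3 is not acute, so the smallest enclosing circle has P_1P_3 as diameter.
Centre = midpoint of P_1P_3 = (-4, 1.5), r² = 369/4 = 92.25.
Centre = (-4, 1.5).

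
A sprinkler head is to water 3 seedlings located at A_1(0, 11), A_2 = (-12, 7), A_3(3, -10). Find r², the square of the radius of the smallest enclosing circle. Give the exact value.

Side lengths²: A_1A_2² = 160, A_1A_3² = 450, A_2A_3² = 514.
Since A_2A_3² = 514 < 450 + 160 = 610, the triangle is acute, so the smallest enclosing circle is the circumcircle.
Circumcentre = (-65/22, -3/22), r² = 32125/242.

32125/242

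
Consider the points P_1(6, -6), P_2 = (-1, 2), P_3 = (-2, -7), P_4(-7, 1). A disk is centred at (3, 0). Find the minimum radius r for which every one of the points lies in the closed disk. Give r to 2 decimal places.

10.05

The required radius is the distance from (3, 0) to the farthest point.
Squared distances: 45, 20, 74, 101.
Maximum is 101, attained at P_4.
r = √101 ≈ 10.05.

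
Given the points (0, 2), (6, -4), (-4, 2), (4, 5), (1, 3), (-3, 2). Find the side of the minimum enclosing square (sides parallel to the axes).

10

The bounding box has width 10 and height 9.
An axis-aligned square enclosing the set must have side ≥ max(width, height).
So the minimum side is max(10, 9) = 10.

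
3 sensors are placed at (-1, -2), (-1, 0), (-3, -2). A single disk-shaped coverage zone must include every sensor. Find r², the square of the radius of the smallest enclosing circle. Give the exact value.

2

Call the three points A, B, C in the order given.
Side lengths²: AB² = 4, AC² = 4, BC² = 8.
Since BC² = 8 ≥ 4 + 4 = 8, the angle opposite BC is not acute, so the smallest enclosing circle has BC as diameter.
Centre = midpoint of BC = (-2, -1), r² = 8/4 = 2.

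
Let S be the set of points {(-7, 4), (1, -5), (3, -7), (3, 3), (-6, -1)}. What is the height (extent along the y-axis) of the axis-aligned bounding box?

11

max y = 4, min y = -7, so height = 11.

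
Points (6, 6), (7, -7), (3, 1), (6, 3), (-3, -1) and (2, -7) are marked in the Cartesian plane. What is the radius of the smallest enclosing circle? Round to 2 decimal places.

The minimum enclosing circle is determined by three boundary points: (6, 6), (7, -7), (-3, -1).
Their circumcentre is (247/62, -43/62) with r² = 93925/1922.
The farthest remaining point (2, -7) is at distance² 84005/1922 ≤ 93925/1922.
r = √(93925/1922) ≈ 6.99.

6.99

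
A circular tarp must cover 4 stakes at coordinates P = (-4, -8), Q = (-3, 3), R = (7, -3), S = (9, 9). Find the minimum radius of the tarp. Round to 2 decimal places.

10.70

A smallest enclosing disk is always determined by at most three of the input points on its boundary.
The farthest pair is P–S with squared distance 458. The circle on this segment as diameter has centre (2.5, 0.5) and r² = 458/4 = 114.5.
Check Q: distance² to centre = 36.5 ≤ 114.5, so it lies inside.
All remaining points lie in this disk, and no smaller disk contains both endpoints, so this is the minimum enclosing circle.
r = √(114.5) ≈ 10.70.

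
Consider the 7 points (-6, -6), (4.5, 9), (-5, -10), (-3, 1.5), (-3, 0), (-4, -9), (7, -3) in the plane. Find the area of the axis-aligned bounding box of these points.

247

x ranges over [-6, 7], width 13.
y ranges over [-10, 9], height 19.
Area = 13 × 19 = 247.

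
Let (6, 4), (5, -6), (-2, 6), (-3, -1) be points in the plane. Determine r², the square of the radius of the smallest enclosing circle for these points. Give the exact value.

48.25

The farthest pair is (5, -6)–(-2, 6) with squared distance 193. The circle on this segment as diameter has centre (1.5, 0) and r² = 193/4 = 48.25.
Check (6, 4): distance² to centre = 36.25 ≤ 48.25, so it lies inside.
All remaining points lie in this disk, and no smaller disk contains both endpoints, so this is the minimum enclosing circle.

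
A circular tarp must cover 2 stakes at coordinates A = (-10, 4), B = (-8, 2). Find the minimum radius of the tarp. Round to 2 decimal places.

1.41

The smallest circle enclosing two points has them as diameter endpoints.
Centre = midpoint = (-9, 3); r² = |AB|²/4 = 8/4 = 2.
r = √2 ≈ 1.41.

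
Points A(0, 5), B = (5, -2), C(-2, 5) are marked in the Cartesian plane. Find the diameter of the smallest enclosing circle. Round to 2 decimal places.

Side lengths²: AB² = 74, AC² = 4, BC² = 98.
Since BC² = 98 ≥ 74 + 4 = 78, the angle opposite BC is not acute, so the smallest enclosing circle has BC as diameter.
Centre = midpoint of BC = (1.5, 1.5), r² = 98/4 = 24.5.
Diameter = 2r = 2√(24.5) ≈ 9.90.

9.90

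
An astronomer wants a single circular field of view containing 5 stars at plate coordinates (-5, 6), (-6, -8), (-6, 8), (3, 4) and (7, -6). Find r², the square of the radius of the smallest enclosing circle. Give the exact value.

63145/676

The minimum enclosing circle of a finite set is fixed by two of the points (as a diameter) or three (as a circumcircle).
The minimum enclosing circle is determined by three boundary points: (-6, -8), (-6, 8), (7, -6).
Their circumcentre is (-15/26, 0) with r² = 63145/676.
The farthest remaining point (-5, 6) is at distance² 37561/676 ≤ 63145/676.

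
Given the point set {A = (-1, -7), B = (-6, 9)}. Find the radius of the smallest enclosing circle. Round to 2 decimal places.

The smallest circle enclosing two points has them as diameter endpoints.
Centre = midpoint = (-3.5, 1); r² = |AB|²/4 = 281/4 = 70.25.
r = √(70.25) ≈ 8.38.

8.38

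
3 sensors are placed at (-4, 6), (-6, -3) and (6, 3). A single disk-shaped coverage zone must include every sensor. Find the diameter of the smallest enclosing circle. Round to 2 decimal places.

Call the three points A, B, C in the order given.
Side lengths²: AB² = 85, AC² = 109, BC² = 180.
Since BC² = 180 < 109 + 85 = 194, the triangle is acute, so the smallest enclosing circle is the circumcircle.
Circumcentre = (-0.21875, 0.4375), r² = 45.2392578125.
Diameter = 2r = 2√(45.2392578125) ≈ 13.45.

13.45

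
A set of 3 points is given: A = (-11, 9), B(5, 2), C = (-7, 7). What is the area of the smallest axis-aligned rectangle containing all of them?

112

x ranges over [-11, 5], width 16.
y ranges over [2, 9], height 7.
Area = 16 × 7 = 112.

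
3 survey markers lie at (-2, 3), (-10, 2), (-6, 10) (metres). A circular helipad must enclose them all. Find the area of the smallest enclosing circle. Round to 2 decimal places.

73.74

Call the three points A, B, C in the order given.
Side lengths²: AB² = 65, AC² = 65, BC² = 80.
Since BC² = 80 < 65 + 65 = 130, the triangle is acute, so the smallest enclosing circle is the circumcircle.
Circumcentre = (-19/3, 31/6), r² = 845/36.
Area = π·r² = π·845/36 ≈ 73.74.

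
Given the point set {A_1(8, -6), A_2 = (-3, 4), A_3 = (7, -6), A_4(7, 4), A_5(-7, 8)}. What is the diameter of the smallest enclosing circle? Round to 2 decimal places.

20.52

By Welzl's lemma the MEC is supported by two points (diametrically opposite) or three points (on a circumcircle).
The farthest pair is A_1–A_5 with squared distance 421. The circle on this segment as diameter has centre (0.5, 1) and r² = 421/4 = 105.25.
Check A_2: distance² to centre = 21.25 ≤ 105.25, so it lies inside.
All remaining points lie in this disk, and no smaller disk contains both endpoints, so this is the minimum enclosing circle.
Diameter = 2r = 2√(105.25) ≈ 20.52.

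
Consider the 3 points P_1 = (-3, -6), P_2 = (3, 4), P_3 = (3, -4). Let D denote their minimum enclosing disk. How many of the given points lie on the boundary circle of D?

Side lengths²: P_1P_2² = 136, P_1P_3² = 40, P_2P_3² = 64.
Since P_1P_2² = 136 ≥ 64 + 40 = 104, the angle opposite P_1P_2 is not acute, so the smallest enclosing circle has P_1P_2 as diameter.
Centre = midpoint of P_1P_2 = (0, -1), r² = 136/4 = 34.
The points at distance exactly r from the centre are P_1, P_2 — 2 points.

2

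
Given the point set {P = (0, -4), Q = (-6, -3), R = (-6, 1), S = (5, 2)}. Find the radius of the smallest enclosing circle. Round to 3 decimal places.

6.042

A smallest enclosing disk is always determined by at most three of the input points on its boundary.
The farthest pair is Q–S with squared distance 146. The circle on this segment as diameter has centre (-0.5, -0.5) and r² = 146/4 = 36.5.
Check P: distance² to centre = 12.5 ≤ 36.5, so it lies inside.
All remaining points lie in this disk, and no smaller disk contains both endpoints, so this is the minimum enclosing circle.
r = √(36.5) ≈ 6.042.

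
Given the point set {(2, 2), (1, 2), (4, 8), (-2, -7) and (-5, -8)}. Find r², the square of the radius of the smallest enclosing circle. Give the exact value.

84.25

By Welzl's lemma the MEC is supported by two points (diametrically opposite) or three points (on a circumcircle).
The farthest pair is (4, 8)–(-5, -8) with squared distance 337. The circle on this segment as diameter has centre (-0.5, 0) and r² = 337/4 = 84.25.
Check (2, 2): distance² to centre = 10.25 ≤ 84.25, so it lies inside.
All remaining points lie in this disk, and no smaller disk contains both endpoints, so this is the minimum enclosing circle.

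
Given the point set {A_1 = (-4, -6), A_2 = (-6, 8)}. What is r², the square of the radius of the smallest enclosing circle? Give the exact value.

50

The smallest circle enclosing two points has them as diameter endpoints.
Centre = midpoint = (-5, 1); r² = |A_1A_2|²/4 = 200/4 = 50.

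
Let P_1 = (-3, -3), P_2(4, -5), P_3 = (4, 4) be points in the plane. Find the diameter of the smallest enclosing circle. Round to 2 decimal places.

10.30

Side lengths²: P_1P_2² = 53, P_1P_3² = 98, P_2P_3² = 81.
Since P_1P_3² = 98 < 81 + 53 = 134, the triangle is acute, so the smallest enclosing circle is the circumcircle.
Circumcentre = (1.5, -0.5), r² = 26.5.
Diameter = 2r = 2√(26.5) ≈ 10.30.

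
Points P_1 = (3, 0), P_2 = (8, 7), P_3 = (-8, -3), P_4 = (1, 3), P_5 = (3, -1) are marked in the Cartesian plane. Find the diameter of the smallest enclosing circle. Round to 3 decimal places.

The farthest pair is P_2–P_3 with squared distance 356. The circle on this segment as diameter has centre (0, 2) and r² = 356/4 = 89.
Check P_1: distance² to centre = 13 ≤ 89, so it lies inside.
All remaining points lie in this disk, and no smaller disk contains both endpoints, so this is the minimum enclosing circle.
Diameter = 2r = 2√89 ≈ 18.868.

18.868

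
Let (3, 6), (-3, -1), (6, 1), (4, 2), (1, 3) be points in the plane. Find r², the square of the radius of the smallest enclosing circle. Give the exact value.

425/18

By Welzl's lemma the MEC is supported by two points (diametrically opposite) or three points (on a circumcircle).
The minimum enclosing circle is determined by three boundary points: (3, 6), (-3, -1), (6, 1).
Their circumcentre is (7/6, 1.5) with r² = 425/18.
The farthest remaining point (4, 2) is at distance² 149/18 ≤ 425/18.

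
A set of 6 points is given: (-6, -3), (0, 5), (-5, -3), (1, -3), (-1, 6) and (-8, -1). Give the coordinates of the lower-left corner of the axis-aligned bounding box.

(-8, -3)

x-range [-8, 1], y-range [-3, 6].
The lower-left corner is (-8, -3).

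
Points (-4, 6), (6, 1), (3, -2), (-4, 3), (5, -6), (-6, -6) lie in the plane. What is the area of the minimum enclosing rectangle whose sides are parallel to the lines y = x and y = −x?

199.5

In coordinates u = x + y, v = x − y the rectangle is axis-aligned; the map (x,y)→(u,v) scales areas by 2.
u-values: 2, 7, 1, -1, -1, -12; range = 7 − (-12) = 19.
v-values: -10, 5, 5, -7, 11, 0; range = 11 − (-10) = 21.
Area = (19 × 21) / 2 = 199.5.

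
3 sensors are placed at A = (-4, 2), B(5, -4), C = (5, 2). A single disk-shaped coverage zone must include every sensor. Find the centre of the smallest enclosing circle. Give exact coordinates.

(0.5, -1)

Side lengths²: AB² = 117, AC² = 81, BC² = 36.
Since AB² = 117 ≥ 81 + 36 = 117, the angle opposite AB is not acute, so the smallest enclosing circle has AB as diameter.
Centre = midpoint of AB = (0.5, -1), r² = 117/4 = 29.25.
Centre = (0.5, -1).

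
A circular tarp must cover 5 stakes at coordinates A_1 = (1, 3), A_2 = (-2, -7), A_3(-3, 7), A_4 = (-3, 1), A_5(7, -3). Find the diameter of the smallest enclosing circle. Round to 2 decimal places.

15.04

By Welzl's lemma the MEC is supported by two points (diametrically opposite) or three points (on a circumcircle).
The minimum enclosing circle is determined by three boundary points: A_2, A_3, A_5.
Their circumcentre is (5/26, 5/26) with r² = 19109/338.
The farthest remaining point A_4 is at distance² 3665/338 ≤ 19109/338.
Diameter = 2r = 2√(19109/338) ≈ 15.04.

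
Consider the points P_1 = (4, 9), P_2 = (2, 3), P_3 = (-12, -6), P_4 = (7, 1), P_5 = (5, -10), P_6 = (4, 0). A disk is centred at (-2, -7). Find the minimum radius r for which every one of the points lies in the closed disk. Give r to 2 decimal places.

The required radius is the distance from (-2, -7) to the farthest point.
Squared distances: 292, 116, 101, 145, 58, 85.
Maximum is 292, attained at P_1.
r = √292 ≈ 17.09.

17.09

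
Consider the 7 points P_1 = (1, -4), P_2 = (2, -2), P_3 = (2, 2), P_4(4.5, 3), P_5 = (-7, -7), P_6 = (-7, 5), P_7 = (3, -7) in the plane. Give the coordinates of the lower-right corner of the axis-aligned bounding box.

(4.5, -7)

x-range [-7, 4.5], y-range [-7, 5].
The lower-right corner is (4.5, -7).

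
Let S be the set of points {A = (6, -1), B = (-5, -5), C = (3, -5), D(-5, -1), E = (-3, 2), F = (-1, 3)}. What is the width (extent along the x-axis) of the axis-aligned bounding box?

max x = 6, min x = -5, so width = 11.

11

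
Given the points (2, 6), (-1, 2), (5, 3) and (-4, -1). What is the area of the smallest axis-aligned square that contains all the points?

The bounding box has width 9 and height 7.
An axis-aligned square enclosing the set must have side ≥ max(width, height).
So the minimum side is max(9, 7) = 9.
Area = 9² = 81.

81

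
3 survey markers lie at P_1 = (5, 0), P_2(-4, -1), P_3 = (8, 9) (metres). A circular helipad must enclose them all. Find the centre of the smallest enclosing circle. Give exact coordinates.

(2, 4)

Side lengths²: P_1P_2² = 82, P_1P_3² = 90, P_2P_3² = 244.
Since P_2P_3² = 244 ≥ 90 + 82 = 172, the angle opposite P_2P_3 is not acute, so the smallest enclosing circle has P_2P_3 as diameter.
Centre = midpoint of P_2P_3 = (2, 4), r² = 244/4 = 61.
Centre = (2, 4).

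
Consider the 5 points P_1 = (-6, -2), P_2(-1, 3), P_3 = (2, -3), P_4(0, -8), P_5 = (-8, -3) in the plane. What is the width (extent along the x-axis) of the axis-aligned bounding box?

10

max x = 2, min x = -8, so width = 10.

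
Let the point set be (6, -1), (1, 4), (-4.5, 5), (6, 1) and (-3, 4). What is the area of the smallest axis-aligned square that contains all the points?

110.25

The bounding box has width 10.5 and height 6.
An axis-aligned square enclosing the set must have side ≥ max(width, height).
So the minimum side is max(10.5, 6) = 10.5.
Area = 10.5² = 110.25.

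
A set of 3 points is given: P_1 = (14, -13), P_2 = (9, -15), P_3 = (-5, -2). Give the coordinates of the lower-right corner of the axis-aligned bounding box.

(14, -15)

x-range [-5, 14], y-range [-15, -2].
The lower-right corner is (14, -15).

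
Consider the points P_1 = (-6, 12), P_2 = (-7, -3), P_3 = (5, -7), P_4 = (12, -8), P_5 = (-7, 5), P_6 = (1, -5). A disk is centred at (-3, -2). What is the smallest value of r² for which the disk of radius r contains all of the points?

The required radius is the distance from (-3, -2) to the farthest point.
Squared distances: 205, 17, 89, 261, 65, 25.
Maximum is 261, attained at P_4.

261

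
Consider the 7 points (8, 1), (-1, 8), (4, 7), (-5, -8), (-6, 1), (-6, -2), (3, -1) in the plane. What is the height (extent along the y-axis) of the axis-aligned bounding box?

16

max y = 8, min y = -8, so height = 16.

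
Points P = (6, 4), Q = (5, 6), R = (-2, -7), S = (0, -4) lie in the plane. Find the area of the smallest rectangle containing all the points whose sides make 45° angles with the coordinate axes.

In coordinates u = x + y, v = x − y the rectangle is axis-aligned; the map (x,y)→(u,v) scales areas by 2.
u-values: 10, 11, -9, -4; range = 11 − (-9) = 20.
v-values: 2, -1, 5, 4; range = 5 − (-1) = 6.
Area = (20 × 6) / 2 = 60.

60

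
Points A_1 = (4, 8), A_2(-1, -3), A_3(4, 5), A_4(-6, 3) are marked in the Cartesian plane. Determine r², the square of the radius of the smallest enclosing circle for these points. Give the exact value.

The minimum enclosing circle is determined by three boundary points: A_1, A_2, A_4.
Their circumcentre is (7/34, 105/34) with r² = 22265/578.
The farthest remaining point A_3 is at distance² 10433/578 ≤ 22265/578.

22265/578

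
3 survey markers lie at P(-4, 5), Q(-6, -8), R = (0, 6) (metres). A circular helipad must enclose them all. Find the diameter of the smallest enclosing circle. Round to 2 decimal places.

Side lengths²: PQ² = 173, PR² = 17, QR² = 232.
Since QR² = 232 ≥ 173 + 17 = 190, the angle opposite QR is not acute, so the smallest enclosing circle has QR as diameter.
Centre = midpoint of QR = (-3, -1), r² = 232/4 = 58.
Diameter = 2r = 2√58 ≈ 15.23.

15.23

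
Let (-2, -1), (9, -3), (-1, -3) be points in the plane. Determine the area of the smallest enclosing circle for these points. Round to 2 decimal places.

98.17

Call the three points A, B, C in the order given.
Side lengths²: AB² = 125, AC² = 5, BC² = 100.
Since AB² = 125 ≥ 100 + 5 = 105, the angle opposite AB is not acute, so the smallest enclosing circle has AB as diameter.
Centre = midpoint of AB = (3.5, -2), r² = 125/4 = 31.25.
Area = π·r² = π·31.25 ≈ 98.17.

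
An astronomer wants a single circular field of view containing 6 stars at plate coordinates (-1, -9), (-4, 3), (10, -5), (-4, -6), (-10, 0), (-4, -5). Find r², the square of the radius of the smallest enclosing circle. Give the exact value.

106.25

By Welzl's lemma the MEC is supported by two points (diametrically opposite) or three points (on a circumcircle).
The farthest pair is (10, -5)–(-10, 0) with squared distance 425. The circle on this segment as diameter has centre (0, -2.5) and r² = 425/4 = 106.25.
Check (-1, -9): distance² to centre = 43.25 ≤ 106.25, so it lies inside.
All remaining points lie in this disk, and no smaller disk contains both endpoints, so this is the minimum enclosing circle.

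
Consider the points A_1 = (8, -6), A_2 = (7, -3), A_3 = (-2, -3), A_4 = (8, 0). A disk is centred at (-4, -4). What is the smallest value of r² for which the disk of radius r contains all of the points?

160

The required radius is the distance from (-4, -4) to the farthest point.
Squared distances: 148, 122, 5, 160.
Maximum is 160, attained at A_4.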